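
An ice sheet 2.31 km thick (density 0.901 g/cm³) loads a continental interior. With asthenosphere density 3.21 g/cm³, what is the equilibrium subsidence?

0.648 km

By Archimedes' principle applied to the lithosphere: the ice load ρ_ice t is balanced by mantle displaced below, ρ_m s.
s = t ρ_ice / ρ_m = 2.31 km × 0.901/3.21 = 0.648 km.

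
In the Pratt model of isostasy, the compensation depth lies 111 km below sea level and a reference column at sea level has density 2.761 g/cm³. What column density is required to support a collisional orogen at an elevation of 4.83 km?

2.65 g/cm³

Pratt balance: ρ_ref D = ρ (D + h).
ρ = ρ_ref D/(D + h) = 2.761 × 111 km/(111 km + 4.83 km) = 2.65 g/cm³.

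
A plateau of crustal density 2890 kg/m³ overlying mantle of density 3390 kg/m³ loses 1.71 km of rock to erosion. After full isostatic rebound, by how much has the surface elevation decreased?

0.252 km

Rebound u = e ρ_c/ρ_m = 1.71 km × 2890/3390 = 1.458 km.
Net surface drop = e − u = 1.71 km − 1.458 km = e (ρ_m − ρ_c)/ρ_m = 0.252 km.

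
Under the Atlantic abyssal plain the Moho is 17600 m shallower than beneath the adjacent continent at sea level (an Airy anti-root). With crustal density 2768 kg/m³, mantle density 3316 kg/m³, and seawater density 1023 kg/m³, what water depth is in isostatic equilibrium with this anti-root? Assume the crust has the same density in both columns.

Replacing a thickness d of crust by seawater at the top must be balanced by replacing crust with mantle at the base: d (ρ_c − ρ_w) = a (ρ_m − ρ_c).
d = a (ρ_m − ρ_c)/(ρ_c − ρ_w) = 17600 m × 548/1745 = 5530 m.

5530 m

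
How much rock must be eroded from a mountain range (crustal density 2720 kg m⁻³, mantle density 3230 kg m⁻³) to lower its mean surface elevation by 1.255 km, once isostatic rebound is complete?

Net drop Δ = e − u = e − e ρ_c/ρ_m = e (ρ_m − ρ_c)/ρ_m.
e = Δ ρ_m/(ρ_m − ρ_c) = 1.255 km × 3230/510 = 7.95 km.

7.95 km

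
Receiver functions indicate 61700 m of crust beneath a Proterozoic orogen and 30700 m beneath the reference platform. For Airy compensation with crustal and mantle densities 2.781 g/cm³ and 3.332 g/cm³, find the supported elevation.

5130 m

Excess crust Δ = 61700 m − 30700 m = 31000 m, split between elevation h and root r with h + r = Δ.
Airy balance ρ_c h = (ρ_m − ρ_c) r gives r = h ρ_c/(ρ_m − ρ_c), so h (1 + ρ_c/(ρ_m − ρ_c)) = Δ, i.e. h = Δ (ρ_m − ρ_c)/ρ_m.
h = 31000 m × 0.551/3.332 = 5130 m.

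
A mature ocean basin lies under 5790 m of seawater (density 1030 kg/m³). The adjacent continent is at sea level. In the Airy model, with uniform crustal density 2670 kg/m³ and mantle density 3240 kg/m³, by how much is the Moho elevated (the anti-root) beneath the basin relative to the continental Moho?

16700 m

By Archimedes' principle applied to the lithosphere: replacing crust with seawater at the top is compensated by replacing crust with mantle at the base: d (ρ_c − ρ_w) = a (ρ_m − ρ_c).
a = d (ρ_c − ρ_w)/(ρ_m − ρ_c) = 5790 m × 1640/570 = 16700 m.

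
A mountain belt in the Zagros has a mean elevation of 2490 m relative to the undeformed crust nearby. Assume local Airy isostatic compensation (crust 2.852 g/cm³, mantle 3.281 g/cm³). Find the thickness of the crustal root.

16600 m

Balancing pressure at the compensation depth: the weight of the topography is balanced by the buoyancy of the root, ρ_c h = (ρ_m − ρ_c) r.
r = h · ρ_c / (ρ_m − ρ_c) = 2490 m × 2.852 / (3.281 − 2.852) = 16600 m.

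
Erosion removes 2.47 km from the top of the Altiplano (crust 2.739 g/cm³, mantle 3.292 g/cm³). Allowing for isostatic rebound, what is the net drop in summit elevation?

0.415 km

Rebound u = e ρ_c/ρ_m = 2.47 km × 2.739/3.292 = 2.055 km.
Net surface drop = e − u = 2.47 km − 2.055 km = e (ρ_m − ρ_c)/ρ_m = 0.415 km.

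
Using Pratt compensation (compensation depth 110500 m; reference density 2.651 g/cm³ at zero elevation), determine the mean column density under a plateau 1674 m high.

Pratt balance: ρ_ref D = ρ (D + h).
ρ = ρ_ref D/(D + h) = 2.651 × 110500 m/(110500 m + 1674 m) = 2.61 g/cm³.

2.61 g/cm³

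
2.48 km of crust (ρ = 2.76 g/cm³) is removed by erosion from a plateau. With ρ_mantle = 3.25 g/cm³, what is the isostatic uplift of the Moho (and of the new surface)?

Unloading: uplift u = e ρ_c/ρ_m = 2.48 km × 2.76/3.25 = 2.11 km.

2.11 km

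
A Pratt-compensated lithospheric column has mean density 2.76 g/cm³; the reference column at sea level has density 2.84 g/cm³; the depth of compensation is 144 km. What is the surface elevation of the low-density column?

ρ_ref D = ρ (D + h) → h = D (ρ_ref − ρ)/ρ.
h = 144 km × (2.84 − 2.76)/2.76 = 4.17 km.

4.17 km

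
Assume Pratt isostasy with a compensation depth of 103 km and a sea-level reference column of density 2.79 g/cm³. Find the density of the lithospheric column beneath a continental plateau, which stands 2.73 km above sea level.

Pratt balance: ρ_ref D = ρ (D + h).
ρ = ρ_ref D/(D + h) = 2.79 × 103 km/(103 km + 2.73 km) = 2.72 g/cm³.

2.72 g/cm³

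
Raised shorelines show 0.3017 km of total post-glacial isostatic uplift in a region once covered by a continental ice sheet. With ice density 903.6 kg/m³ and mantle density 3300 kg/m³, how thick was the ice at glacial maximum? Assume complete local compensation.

u = t ρ_ice/ρ_m → t = u ρ_m/ρ_ice = 0.3017 km × 3300/903.6 = 1.1 km.

1.1 km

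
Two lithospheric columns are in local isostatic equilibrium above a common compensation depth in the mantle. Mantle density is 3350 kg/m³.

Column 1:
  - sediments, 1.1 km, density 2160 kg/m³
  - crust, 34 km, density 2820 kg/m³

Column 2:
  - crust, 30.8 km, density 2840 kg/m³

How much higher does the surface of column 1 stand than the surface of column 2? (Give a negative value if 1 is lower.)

1.08 km

For any compensation level in the mantle, the mantle terms cancel and isostasy reduces to e = (Σt_1 − Σt_2) − (Σ(ρt)_1 − Σ(ρt)_2) / ρ_m.
Σt_1 = 35.1 km; Σt_2 = 30.8 km; Σ(ρt)_1 = 98256; Σ(ρt)_2 = 87472 (in km·kg/m³).
e = (35.1 − 30.8) − (98256 − 87472) / 3350 = 1.08 km.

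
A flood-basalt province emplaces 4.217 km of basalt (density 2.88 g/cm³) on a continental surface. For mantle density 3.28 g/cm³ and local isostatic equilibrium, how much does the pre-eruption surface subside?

3.7 km

Subaerial loading: s = t ρ_load / ρ_m.
s = 4.217 km × 2.88/3.28 = 3.7 km.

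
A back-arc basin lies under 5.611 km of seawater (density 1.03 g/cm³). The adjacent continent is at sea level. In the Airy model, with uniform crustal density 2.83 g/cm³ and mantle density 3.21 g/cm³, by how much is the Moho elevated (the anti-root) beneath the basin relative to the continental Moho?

26.6 km

Isostatic balance requires: replacing crust with seawater at the top is compensated by replacing crust with mantle at the base: d (ρ_c − ρ_w) = a (ρ_m − ρ_c).
a = d (ρ_c − ρ_w)/(ρ_m − ρ_c) = 5.611 km × 1.8/0.38 = 26.6 km.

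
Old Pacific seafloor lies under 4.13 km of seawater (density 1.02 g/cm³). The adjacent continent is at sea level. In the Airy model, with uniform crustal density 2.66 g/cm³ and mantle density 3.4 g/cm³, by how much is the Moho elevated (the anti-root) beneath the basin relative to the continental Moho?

Isostatic balance requires: replacing crust with seawater at the top is compensated by replacing crust with mantle at the base: d (ρ_c − ρ_w) = a (ρ_m − ρ_c).
a = d (ρ_c − ρ_w)/(ρ_m − ρ_c) = 4.13 km × 1.64/0.74 = 9.15 km.

9.15 km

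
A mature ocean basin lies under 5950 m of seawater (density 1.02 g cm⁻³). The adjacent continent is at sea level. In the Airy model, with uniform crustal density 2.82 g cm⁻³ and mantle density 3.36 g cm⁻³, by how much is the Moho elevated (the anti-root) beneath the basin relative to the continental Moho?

19800 m

Equating mass per unit area of the two columns: replacing crust with seawater at the top is compensated by replacing crust with mantle at the base: d (ρ_c − ρ_w) = a (ρ_m − ρ_c).
a = d (ρ_c − ρ_w)/(ρ_m − ρ_c) = 5950 m × 1.8/0.54 = 19800 m.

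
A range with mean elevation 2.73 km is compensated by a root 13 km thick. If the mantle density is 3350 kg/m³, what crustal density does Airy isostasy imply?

ρ_c h = (ρ_m − ρ_c) r → ρ_c (h + r) = ρ_m r → ρ_c = ρ_m r / (h + r).
ρ_c = 3350 × 13 km / (2.73 km + 13 km) = 2770 kg/m³.

2770 kg/m³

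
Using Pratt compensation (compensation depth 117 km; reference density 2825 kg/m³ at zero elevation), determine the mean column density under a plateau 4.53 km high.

Pratt balance: ρ_ref D = ρ (D + h).
ρ = ρ_ref D/(D + h) = 2825 × 117 km/(117 km + 4.53 km) = 2720 kg/m³.

2720 kg/m³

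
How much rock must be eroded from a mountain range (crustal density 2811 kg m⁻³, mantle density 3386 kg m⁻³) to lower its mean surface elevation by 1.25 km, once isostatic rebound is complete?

7.36 km

Net drop Δ = e − u = e − e ρ_c/ρ_m = e (ρ_m − ρ_c)/ρ_m.
e = Δ ρ_m/(ρ_m − ρ_c) = 1.25 km × 3386/575 = 7.36 km.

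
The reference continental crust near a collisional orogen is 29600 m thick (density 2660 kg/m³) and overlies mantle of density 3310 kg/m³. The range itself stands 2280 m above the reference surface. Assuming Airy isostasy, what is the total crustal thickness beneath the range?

Root depth r = h ρ_c / (ρ_m − ρ_c) = 2280 m × 2660 / 650 = 9330 m.
Total thickness = T + h + r = 29600 m + 2280 m + 9330 m = 41200 m.

41200 m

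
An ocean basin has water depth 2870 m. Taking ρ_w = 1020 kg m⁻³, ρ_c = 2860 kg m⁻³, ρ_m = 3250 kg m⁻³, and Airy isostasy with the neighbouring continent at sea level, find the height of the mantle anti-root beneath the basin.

Equating mass per unit area of the two columns: replacing crust with seawater at the top is compensated by replacing crust with mantle at the base: d (ρ_c − ρ_w) = a (ρ_m − ρ_c).
a = d (ρ_c − ρ_w)/(ρ_m − ρ_c) = 2870 m × 1840/390 = 13500 m.

13500 m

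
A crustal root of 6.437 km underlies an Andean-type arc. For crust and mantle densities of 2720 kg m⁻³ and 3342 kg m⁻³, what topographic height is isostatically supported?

Isostatic balance requires: ρ_c h = (ρ_m − ρ_c) r.
h = r (ρ_m − ρ_c) / ρ_c = 6.437 km × (3342 − 2720) / 2720 = 1.47 km.

1.47 km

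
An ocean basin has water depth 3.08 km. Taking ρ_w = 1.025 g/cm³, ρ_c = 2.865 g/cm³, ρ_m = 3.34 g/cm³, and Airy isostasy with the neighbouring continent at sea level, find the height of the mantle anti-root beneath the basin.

For local isostatic compensation: replacing crust with seawater at the top is compensated by replacing crust with mantle at the base: d (ρ_c − ρ_w) = a (ρ_m − ρ_c).
a = d (ρ_c − ρ_w)/(ρ_m − ρ_c) = 3.08 km × 1.84/0.475 = 11.9 km.

11.9 km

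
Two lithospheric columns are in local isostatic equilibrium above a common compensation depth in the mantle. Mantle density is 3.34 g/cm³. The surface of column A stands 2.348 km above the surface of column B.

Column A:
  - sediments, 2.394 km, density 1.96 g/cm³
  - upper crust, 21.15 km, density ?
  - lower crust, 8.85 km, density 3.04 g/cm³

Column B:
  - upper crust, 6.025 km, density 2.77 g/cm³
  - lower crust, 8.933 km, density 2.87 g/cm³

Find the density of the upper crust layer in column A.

2.89 g/cm³

Take the compensation level at the base of the deeper column (depth z_c below the surface of column A) and equate Σ ρ_i t_i down to z_c; mantle fills any gap and the z_c terms cancel.
Column A: 2.394×1.96 + 21.15×ρ + 8.85×3.04 + (z_c − 32.394)×3.34
Column B: 2.348×0 + 6.025×2.77 + 8.933×2.87 + (z_c − 2.348 − 14.958)×3.34
The z_c×3.34 term appears on both sides and cancels. Collect the known terms of each column as K = Σ(ρt)_known − 3.34 × (depth of known layers): K_A = 31.59624 − 3.34×32.394 = −76.59972; K_B = 42.32696 − 3.34×(2.348 + 14.958) = −15.47508.
Balance: K_A + 21.15×ρ = K_B, so ρ = (K_B − K_A)/21.15 = 61.1246/21.15 = 2.89 g/cm³.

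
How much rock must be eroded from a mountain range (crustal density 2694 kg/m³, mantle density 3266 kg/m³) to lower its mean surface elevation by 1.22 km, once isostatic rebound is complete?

Net drop Δ = e − u = e − e ρ_c/ρ_m = e (ρ_m − ρ_c)/ρ_m.
e = Δ ρ_m/(ρ_m − ρ_c) = 1.22 km × 3266/572 = 6.97 km.

6.97 km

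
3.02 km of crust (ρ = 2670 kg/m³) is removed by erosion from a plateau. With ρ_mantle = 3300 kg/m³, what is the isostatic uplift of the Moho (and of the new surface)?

2.44 km

Unloading: uplift u = e ρ_c/ρ_m = 3.02 km × 2670/3300 = 2.44 km.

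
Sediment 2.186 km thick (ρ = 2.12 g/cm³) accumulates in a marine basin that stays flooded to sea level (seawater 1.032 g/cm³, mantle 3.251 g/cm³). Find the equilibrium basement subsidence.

Submarine loading: the sediment displaces seawater, and the subsidence is in turn flooded, so s (ρ_m − ρ_w) = t (ρ_sed − ρ_w).
s = 2.186 km × (2.12 − 1.032) / (3.251 − 1.032) = 1.07 km.

1.07 km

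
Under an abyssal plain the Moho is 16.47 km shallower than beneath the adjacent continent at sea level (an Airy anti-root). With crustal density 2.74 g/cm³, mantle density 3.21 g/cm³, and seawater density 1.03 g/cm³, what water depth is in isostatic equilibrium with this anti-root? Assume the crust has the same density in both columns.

Replacing a thickness d of crust by seawater at the top must be balanced by replacing crust with mantle at the base: d (ρ_c − ρ_w) = a (ρ_m − ρ_c).
d = a (ρ_m − ρ_c)/(ρ_c − ρ_w) = 16.47 km × 0.47/1.71 = 4.53 km.

4.53 km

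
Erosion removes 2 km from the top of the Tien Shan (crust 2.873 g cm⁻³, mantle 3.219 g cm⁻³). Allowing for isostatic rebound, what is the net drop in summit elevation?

Rebound u = e ρ_c/ρ_m = 2 km × 2.873/3.219 = 1.785 km.
Net surface drop = e − u = 2 km − 1.785 km = e (ρ_m − ρ_c)/ρ_m = 0.215 km.

0.215 km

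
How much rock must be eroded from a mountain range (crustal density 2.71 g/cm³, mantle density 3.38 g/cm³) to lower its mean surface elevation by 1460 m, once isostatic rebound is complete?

7370 m

Net drop Δ = e − u = e − e ρ_c/ρ_m = e (ρ_m − ρ_c)/ρ_m.
e = Δ ρ_m/(ρ_m − ρ_c) = 1460 m × 3.38/0.67 = 7370 m.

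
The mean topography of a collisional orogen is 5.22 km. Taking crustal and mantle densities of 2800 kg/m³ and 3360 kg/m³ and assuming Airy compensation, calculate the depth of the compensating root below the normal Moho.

26.1 km

Equating mass per unit area of the two columns: the weight of the topography is balanced by the buoyancy of the root, ρ_c h = (ρ_m − ρ_c) r.
r = h · ρ_c / (ρ_m − ρ_c) = 5.22 km × 2800 / (3360 − 2800) = 26.1 km.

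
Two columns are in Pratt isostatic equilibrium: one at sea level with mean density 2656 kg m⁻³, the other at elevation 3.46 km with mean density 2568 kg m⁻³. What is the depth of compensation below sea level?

ρ_ref D = ρ (D + h) → D (ρ_ref − ρ) = ρ h.
D = ρ h/(ρ_ref − ρ) = 2568 × 3.46 km/(2656 − 2568) = 101 km.

101 km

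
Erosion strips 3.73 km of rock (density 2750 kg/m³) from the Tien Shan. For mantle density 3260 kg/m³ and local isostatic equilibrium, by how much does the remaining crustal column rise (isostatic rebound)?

3.15 km

Unloading: uplift u = e ρ_c/ρ_m = 3.73 km × 2750/3260 = 3.15 km.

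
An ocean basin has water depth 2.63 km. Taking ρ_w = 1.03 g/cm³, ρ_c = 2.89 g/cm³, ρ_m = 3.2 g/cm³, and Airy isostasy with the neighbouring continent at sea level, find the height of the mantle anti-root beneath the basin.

Balancing pressure at the compensation depth: replacing crust with seawater at the top is compensated by replacing crust with mantle at the base: d (ρ_c − ρ_w) = a (ρ_m − ρ_c).
a = d (ρ_c − ρ_w)/(ρ_m − ρ_c) = 2.63 km × 1.86/0.31 = 15.8 km.

15.8 km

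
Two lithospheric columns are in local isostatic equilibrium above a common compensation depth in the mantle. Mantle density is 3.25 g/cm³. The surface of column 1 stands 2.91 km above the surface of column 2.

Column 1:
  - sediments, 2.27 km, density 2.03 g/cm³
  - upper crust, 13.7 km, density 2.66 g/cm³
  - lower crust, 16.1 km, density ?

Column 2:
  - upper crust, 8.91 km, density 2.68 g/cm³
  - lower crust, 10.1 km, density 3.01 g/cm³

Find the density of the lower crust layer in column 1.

2.87 g/cm³

Take the compensation level at the base of the deeper column (depth z_c below the surface of column 1) and equate Σ ρ_i t_i down to z_c; mantle fills any gap and the z_c terms cancel.
Column 1: 2.27×2.03 + 13.7×2.66 + 16.1×ρ + (z_c − 32.07)×3.25
Column 2: 2.91×0 + 8.91×2.68 + 10.1×3.01 + (z_c − 2.91 − 19.01)×3.25
The z_c×3.25 term appears on both sides and cancels. Collect the known terms of each column as K = Σ(ρt)_known − 3.25 × (depth of known layers): K_1 = 41.0501 − 3.25×32.07 = −63.1774; K_2 = 54.2798 − 3.25×(2.91 + 19.01) = −16.9602.
Balance: K_1 + 16.1×ρ = K_2, so ρ = (K_2 − K_1)/16.1 = 46.2172/16.1 = 2.87 g/cm³.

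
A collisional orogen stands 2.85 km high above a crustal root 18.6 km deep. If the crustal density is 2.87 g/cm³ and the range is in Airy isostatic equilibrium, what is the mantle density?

3.31 g/cm³

Airy balance: ρ_c h = (ρ_m − ρ_c) r → ρ_m = ρ_c (1 + h/r).
ρ_m = 2.87 × (1 + 2.85 km/18.6 km) = 3.31 g/cm³.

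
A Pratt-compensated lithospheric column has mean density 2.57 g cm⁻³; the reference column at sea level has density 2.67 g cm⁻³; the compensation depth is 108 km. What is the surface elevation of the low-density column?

4.2 km

ρ_ref D = ρ (D + h) → h = D (ρ_ref − ρ)/ρ.
h = 108 km × (2.67 − 2.57)/2.57 = 4.2 km.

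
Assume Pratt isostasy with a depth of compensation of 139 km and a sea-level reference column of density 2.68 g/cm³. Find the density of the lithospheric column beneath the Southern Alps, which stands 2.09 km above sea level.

2.64 g/cm³

Pratt balance: ρ_ref D = ρ (D + h).
ρ = ρ_ref D/(D + h) = 2.68 × 139 km/(139 km + 2.09 km) = 2.64 g/cm³.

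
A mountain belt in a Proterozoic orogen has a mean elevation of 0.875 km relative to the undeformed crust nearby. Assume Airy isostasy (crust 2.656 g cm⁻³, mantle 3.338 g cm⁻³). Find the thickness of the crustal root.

3.41 km

Balancing pressure at the compensation depth: the weight of the topography is balanced by the buoyancy of the root, ρ_c h = (ρ_m − ρ_c) r.
r = h · ρ_c / (ρ_m − ρ_c) = 0.875 km × 2.656 / (3.338 − 2.656) = 3.41 km.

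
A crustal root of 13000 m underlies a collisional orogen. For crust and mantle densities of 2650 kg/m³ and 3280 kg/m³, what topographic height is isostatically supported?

3090 m

Balancing pressure at the compensation depth: ρ_c h = (ρ_m − ρ_c) r.
h = r (ρ_m − ρ_c) / ρ_c = 13000 m × (3280 − 2650) / 2650 = 3090 m.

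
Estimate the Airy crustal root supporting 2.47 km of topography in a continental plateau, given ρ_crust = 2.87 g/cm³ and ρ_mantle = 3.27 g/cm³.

17.7 km

In Airy isostatic equilibrium: the weight of the topography is balanced by the buoyancy of the root, ρ_c h = (ρ_m − ρ_c) r.
r = h · ρ_c / (ρ_m − ρ_c) = 2.47 km × 2.87 / (3.27 − 2.87) = 17.7 km.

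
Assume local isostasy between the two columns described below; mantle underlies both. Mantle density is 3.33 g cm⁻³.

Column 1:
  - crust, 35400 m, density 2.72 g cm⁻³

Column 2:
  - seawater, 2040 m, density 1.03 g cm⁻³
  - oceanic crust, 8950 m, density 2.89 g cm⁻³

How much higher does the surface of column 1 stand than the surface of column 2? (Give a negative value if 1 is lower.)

For any compensation level in the mantle, the mantle terms cancel and isostasy reduces to e = (Σt_1 − Σt_2) − (Σ(ρt)_1 − Σ(ρt)_2) / ρ_m.
Σt_1 = 35400 m; Σt_2 = 10990 m; Σ(ρt)_1 = 96288; Σ(ρt)_2 = 27966.7 (in m·g cm⁻³).
e = (35400 − 10990) − (96288 − 27966.7) / 3.33 = 3890 m.

3890 m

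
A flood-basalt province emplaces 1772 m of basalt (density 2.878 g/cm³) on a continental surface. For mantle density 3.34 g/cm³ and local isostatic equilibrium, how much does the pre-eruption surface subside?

1530 m

Subaerial loading: s = t ρ_load / ρ_m.
s = 1772 m × 2.878/3.34 = 1530 m.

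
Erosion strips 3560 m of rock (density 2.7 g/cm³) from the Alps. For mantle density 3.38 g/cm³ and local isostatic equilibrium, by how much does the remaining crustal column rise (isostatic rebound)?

Unloading: uplift u = e ρ_c/ρ_m = 3560 m × 2.7/3.38 = 2840 m.

2840 m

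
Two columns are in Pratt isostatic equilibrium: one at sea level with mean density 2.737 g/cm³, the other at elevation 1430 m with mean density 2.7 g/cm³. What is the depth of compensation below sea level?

104000 m

ρ_ref D = ρ (D + h) → D (ρ_ref − ρ) = ρ h.
D = ρ h/(ρ_ref − ρ) = 2.7 × 1430 m/(2.737 − 2.7) = 104000 m.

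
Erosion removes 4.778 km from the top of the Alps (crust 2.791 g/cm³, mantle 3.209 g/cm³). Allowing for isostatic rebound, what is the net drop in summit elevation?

Rebound u = e ρ_c/ρ_m = 4.778 km × 2.791/3.209 = 4.156 km.
Net surface drop = e − u = 4.778 km − 4.156 km = e (ρ_m − ρ_c)/ρ_m = 0.622 km.

0.622 km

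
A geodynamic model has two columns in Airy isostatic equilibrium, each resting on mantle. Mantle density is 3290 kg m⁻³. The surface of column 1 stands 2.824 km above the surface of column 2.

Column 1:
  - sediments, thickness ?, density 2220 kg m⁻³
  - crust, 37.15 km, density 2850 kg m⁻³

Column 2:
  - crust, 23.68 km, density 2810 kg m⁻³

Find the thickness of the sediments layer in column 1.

4.03 km

Take the compensation level at the base of the deeper column (depth z_c below the surface of column 1) and equate Σ ρ_i t_i down to z_c; mantle fills any gap and the z_c terms cancel.
Column 1: x×2220 + 37.15×2850 + (z_c − 37.15 − x)×3290
Column 2: 2.824×0 + 23.68×2810 + (z_c − 2.824 − 23.68)×3290
The z_c×3290 term appears on both sides and cancels. Collect the known terms of each column as K = Σ(ρt)_known − 3290 × (depth of known layers): K_1 = 105877.5 − 3290×37.15 = −16346; K_2 = 66540.8 − 3290×(2.824 + 23.68) = −20657.36.
Balance: K_1 − x×(3290 − 2220) = K_2, so x = (K_1 − K_2)/(3290 − 2220) = 4311.36/1070 = 4.03 km.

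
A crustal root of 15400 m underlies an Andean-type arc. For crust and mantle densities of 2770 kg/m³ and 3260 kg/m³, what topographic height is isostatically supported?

2720 m

For local isostatic compensation: ρ_c h = (ρ_m − ρ_c) r.
h = r (ρ_m − ρ_c) / ρ_c = 15400 m × (3260 − 2770) / 2770 = 2720 m.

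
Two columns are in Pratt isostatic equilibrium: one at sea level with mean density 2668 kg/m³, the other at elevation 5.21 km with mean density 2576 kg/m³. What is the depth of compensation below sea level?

146 km

ρ_ref D = ρ (D + h) → D (ρ_ref − ρ) = ρ h.
D = ρ h/(ρ_ref − ρ) = 2576 × 5.21 km/(2668 − 2576) = 146 km.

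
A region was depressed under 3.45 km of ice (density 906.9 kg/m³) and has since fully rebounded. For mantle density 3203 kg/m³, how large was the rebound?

Removing the load lets mantle flow back in; uplift u satisfies ρ_ice t = ρ_m u.
u = t ρ_ice/ρ_m = 3.45 km × 906.9/3203 = 0.977 km.

0.977 km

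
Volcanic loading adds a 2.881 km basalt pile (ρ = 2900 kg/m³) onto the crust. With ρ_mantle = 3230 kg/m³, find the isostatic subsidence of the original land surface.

Subaerial loading: s = t ρ_load / ρ_m.
s = 2.881 km × 2900/3230 = 2.59 km.

2.59 km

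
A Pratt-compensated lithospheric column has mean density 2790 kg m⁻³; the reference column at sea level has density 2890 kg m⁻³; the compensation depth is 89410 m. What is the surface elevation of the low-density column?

3200 m

ρ_ref D = ρ (D + h) → h = D (ρ_ref − ρ)/ρ.
h = 89410 m × (2890 − 2790)/2790 = 3200 m.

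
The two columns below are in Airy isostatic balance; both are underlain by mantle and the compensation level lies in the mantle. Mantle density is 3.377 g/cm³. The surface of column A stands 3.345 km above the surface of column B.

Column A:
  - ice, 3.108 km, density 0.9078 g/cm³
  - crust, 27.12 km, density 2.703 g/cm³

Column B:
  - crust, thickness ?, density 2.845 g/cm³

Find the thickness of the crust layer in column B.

27.6 km

Take the compensation level at the base of the deeper column (depth z_c below the surface of column A) and equate Σ ρ_i t_i down to z_c; mantle fills any gap and the z_c terms cancel.
Column A: 3.108×0.9078 + 27.12×2.703 + (z_c − 30.228)×3.377
Column B: 3.345×0 + x×2.845 + (z_c − 3.345 − 0 − x)×3.377
The z_c×3.377 term appears on both sides and cancels. Collect the known terms of each column as K = Σ(ρt)_known − 3.377 × (depth of known layers): K_A = 76.1268024 − 3.377×30.228 = −25.9531536; K_B = 0 − 3.377×(3.345 + 0) = −11.296065.
Balance: K_A = K_B − x×(3.377 − 2.845), so x = (K_B − K_A)/(3.377 − 2.845) = 14.6571/0.532 = 27.6 km.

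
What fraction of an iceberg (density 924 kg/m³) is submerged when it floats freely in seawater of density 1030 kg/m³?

Submerged fraction = ρ_obj/ρ_fluid = 924/1030 = 89.7%.

89.7%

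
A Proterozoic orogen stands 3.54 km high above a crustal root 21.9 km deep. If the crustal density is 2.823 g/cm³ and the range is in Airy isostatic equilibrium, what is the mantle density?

3.28 g/cm³

Airy balance: ρ_c h = (ρ_m − ρ_c) r → ρ_m = ρ_c (1 + h/r).
ρ_m = 2.823 × (1 + 3.54 km/21.9 km) = 3.28 g/cm³.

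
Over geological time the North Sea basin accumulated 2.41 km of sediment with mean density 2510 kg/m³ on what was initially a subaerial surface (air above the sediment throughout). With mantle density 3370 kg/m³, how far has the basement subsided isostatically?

1.79 km

Subaerial load: s = t ρ_sed / ρ_m = 2.41 km × 2510/3370 = 1.79 km.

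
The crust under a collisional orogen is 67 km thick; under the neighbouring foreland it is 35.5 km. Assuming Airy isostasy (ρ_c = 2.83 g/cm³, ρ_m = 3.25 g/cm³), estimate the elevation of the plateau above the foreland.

Excess crust Δ = 67 km − 35.5 km = 31.5 km, split between elevation h and root r with h + r = Δ.
Airy balance ρ_c h = (ρ_m − ρ_c) r gives r = h ρ_c/(ρ_m − ρ_c), so h (1 + ρ_c/(ρ_m − ρ_c)) = Δ, i.e. h = Δ (ρ_m − ρ_c)/ρ_m.
h = 31.5 km × 0.42/3.25 = 4.07 km.

4.07 km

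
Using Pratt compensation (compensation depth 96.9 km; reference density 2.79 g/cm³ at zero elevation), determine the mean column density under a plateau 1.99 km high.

2.73 g/cm³

Pratt balance: ρ_ref D = ρ (D + h).
ρ = ρ_ref D/(D + h) = 2.79 × 96.9 km/(96.9 km + 1.99 km) = 2.73 g/cm³.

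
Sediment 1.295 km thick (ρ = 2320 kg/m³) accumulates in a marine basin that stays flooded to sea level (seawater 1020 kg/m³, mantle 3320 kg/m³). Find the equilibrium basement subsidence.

0.732 km

Submarine loading: the sediment displaces seawater, and the subsidence is in turn flooded, so s (ρ_m − ρ_w) = t (ρ_sed − ρ_w).
s = 1.295 km × (2320 − 1020) / (3320 − 1020) = 0.732 km.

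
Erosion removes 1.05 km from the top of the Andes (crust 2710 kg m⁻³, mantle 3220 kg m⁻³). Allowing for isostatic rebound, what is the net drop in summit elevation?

0.166 km

Rebound u = e ρ_c/ρ_m = 1.05 km × 2710/3220 = 0.8837 km.
Net surface drop = e − u = 1.05 km − 0.8837 km = e (ρ_m − ρ_c)/ρ_m = 0.166 km.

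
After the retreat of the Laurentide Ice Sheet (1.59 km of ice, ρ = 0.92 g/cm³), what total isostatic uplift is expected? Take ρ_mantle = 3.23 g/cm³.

0.453 km

Removing the load lets mantle flow back in; uplift u satisfies ρ_ice t = ρ_m u.
u = t ρ_ice/ρ_m = 1.59 km × 0.92/3.23 = 0.453 km.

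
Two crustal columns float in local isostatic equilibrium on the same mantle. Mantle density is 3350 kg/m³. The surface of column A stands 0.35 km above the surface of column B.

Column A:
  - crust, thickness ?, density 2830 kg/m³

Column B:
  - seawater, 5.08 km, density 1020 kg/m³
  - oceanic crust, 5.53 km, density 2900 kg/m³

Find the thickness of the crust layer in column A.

Take the compensation level at the base of the deeper column (depth z_c below the surface of column A) and equate Σ ρ_i t_i down to z_c; mantle fills any gap and the z_c terms cancel.
Column A: x×2830 + (z_c − 0 − x)×3350
Column B: 0.35×0 + 5.08×1020 + 5.53×2900 + (z_c − 0.35 − 10.61)×3350
The z_c×3350 term appears on both sides and cancels. Collect the known terms of each column as K = Σ(ρt)_known − 3350 × (depth of known layers): K_A = 0 − 3350×0 = 0; K_B = 21218.6 − 3350×(0.35 + 10.61) = −15497.4.
Balance: K_A − x×(3350 − 2830) = K_B, so x = (K_A − K_B)/(3350 − 2830) = 15497.4/520 = 29.8 km.

29.8 km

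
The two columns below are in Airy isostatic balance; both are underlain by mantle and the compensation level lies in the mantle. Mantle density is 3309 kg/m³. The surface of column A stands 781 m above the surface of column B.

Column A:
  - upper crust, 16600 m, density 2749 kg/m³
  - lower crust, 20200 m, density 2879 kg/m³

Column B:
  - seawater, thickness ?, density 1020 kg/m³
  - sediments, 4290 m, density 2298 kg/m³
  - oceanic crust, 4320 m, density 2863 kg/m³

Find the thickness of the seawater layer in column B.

Take the compensation level at the base of the deeper column (depth z_c below the surface of column A) and equate Σ ρ_i t_i down to z_c; mantle fills any gap and the z_c terms cancel.
Column A: 16600×2749 + 20200×2879 + (z_c − 36800)×3309
Column B: 781×0 + x×1020 + 4290×2298 + 4320×2863 + (z_c − 781 − 8610 − x)×3309
The z_c×3309 term appears on both sides and cancels. Collect the known terms of each column as K = Σ(ρt)_known − 3309 × (depth of known layers): K_A = 103789200 − 3309×36800 = −17982000; K_B = 22226580 − 3309×(781 + 8610) = −8848239.
Balance: K_A = K_B − x×(3309 − 1020), so x = (K_B − K_A)/(3309 − 1020) = 9133760/2289 = 3990 m.

3990 m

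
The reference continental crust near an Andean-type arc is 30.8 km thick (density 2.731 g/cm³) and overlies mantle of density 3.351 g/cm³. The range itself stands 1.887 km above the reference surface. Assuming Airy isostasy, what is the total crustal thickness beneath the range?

Root depth r = h ρ_c / (ρ_m − ρ_c) = 1.887 km × 2.731 / 0.62 = 8.312 km.
Total thickness = T + h + r = 30.8 km + 1.887 km + 8.312 km = 41 km.

41 km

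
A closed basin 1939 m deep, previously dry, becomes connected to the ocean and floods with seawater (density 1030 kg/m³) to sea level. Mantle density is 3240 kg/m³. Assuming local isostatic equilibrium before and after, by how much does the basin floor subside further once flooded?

After flooding the water column is d + s deep. Its weight must equal the weight of mantle displaced by the extra subsidence s: (d + s) ρ_w = s ρ_m.
s = d ρ_w / (ρ_m − ρ_w) = 1939 m × 1030/(3240 − 1030) = 904 m.

904 m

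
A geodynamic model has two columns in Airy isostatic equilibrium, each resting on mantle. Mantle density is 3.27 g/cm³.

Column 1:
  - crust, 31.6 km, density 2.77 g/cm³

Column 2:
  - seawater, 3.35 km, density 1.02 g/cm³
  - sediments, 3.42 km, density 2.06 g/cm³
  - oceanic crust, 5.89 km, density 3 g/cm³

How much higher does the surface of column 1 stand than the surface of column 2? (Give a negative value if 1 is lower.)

For any compensation level in the mantle, the mantle terms cancel and isostasy reduces to e = (Σt_1 − Σt_2) − (Σ(ρt)_1 − Σ(ρt)_2) / ρ_m.
Σt_1 = 31.6 km; Σt_2 = 12.66 km; Σ(ρt)_1 = 87.532; Σ(ρt)_2 = 28.1322 (in km·g/cm³).
e = (31.6 − 12.66) − (87.532 − 28.1322) / 3.27 = 0.775 km.

0.775 km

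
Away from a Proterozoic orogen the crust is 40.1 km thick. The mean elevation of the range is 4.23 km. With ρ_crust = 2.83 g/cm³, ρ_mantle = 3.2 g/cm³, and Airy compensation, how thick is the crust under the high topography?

76.7 km

Root depth r = h ρ_c / (ρ_m − ρ_c) = 4.23 km × 2.83 / 0.37 = 32.35 km.
Total thickness = T + h + r = 40.1 km + 4.23 km + 32.35 km = 76.7 km.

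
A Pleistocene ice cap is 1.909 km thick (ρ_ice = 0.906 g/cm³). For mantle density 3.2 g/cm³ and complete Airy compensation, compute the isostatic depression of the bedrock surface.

Balancing pressure at the compensation depth: the ice load ρ_ice t is balanced by mantle displaced below, ρ_m s.
s = t ρ_ice / ρ_m = 1.909 km × 0.906/3.2 = 0.54 km.

0.54 km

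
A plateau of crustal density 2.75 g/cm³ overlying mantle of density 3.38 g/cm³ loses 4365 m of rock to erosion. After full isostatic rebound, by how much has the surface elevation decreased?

Rebound u = e ρ_c/ρ_m = 4365 m × 2.75/3.38 = 3551 m.
Net surface drop = e − u = 4365 m − 3551 m = e (ρ_m − ρ_c)/ρ_m = 814 m.

814 m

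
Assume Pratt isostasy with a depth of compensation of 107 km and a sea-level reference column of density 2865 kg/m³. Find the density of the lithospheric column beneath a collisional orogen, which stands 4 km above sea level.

2760 kg/m³

Pratt balance: ρ_ref D = ρ (D + h).
ρ = ρ_ref D/(D + h) = 2865 × 107 km/(107 km + 4 km) = 2760 kg/m³.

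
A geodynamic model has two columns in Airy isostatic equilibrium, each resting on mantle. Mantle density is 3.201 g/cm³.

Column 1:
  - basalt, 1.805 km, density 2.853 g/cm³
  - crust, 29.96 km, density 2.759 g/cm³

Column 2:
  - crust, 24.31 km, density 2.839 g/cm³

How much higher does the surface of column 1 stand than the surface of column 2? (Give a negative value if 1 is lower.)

For any compensation level in the mantle, the mantle terms cancel and isostasy reduces to e = (Σt_1 − Σt_2) − (Σ(ρt)_1 − Σ(ρt)_2) / ρ_m.
Σt_1 = 31.765 km; Σt_2 = 24.31 km; Σ(ρt)_1 = 87.809305; Σ(ρt)_2 = 69.01609 (in km·g/cm³).
e = (31.765 − 24.31) − (87.809305 − 69.01609) / 3.201 = 1.58 km.

1.58 km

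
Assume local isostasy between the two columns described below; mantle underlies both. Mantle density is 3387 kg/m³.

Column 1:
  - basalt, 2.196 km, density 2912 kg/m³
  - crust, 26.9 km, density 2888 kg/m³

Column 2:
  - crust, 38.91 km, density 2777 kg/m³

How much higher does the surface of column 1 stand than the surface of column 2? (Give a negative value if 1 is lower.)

For any compensation level in the mantle, the mantle terms cancel and isostasy reduces to e = (Σt_1 − Σt_2) − (Σ(ρt)_1 − Σ(ρt)_2) / ρ_m.
Σt_1 = 29.096 km; Σt_2 = 38.91 km; Σ(ρt)_1 = 84081.952; Σ(ρt)_2 = 108053.07 (in km·kg/m³).
e = (29.096 − 38.91) − (84081.952 − 108053.07) / 3387 = −2.74 km.

−2.74 km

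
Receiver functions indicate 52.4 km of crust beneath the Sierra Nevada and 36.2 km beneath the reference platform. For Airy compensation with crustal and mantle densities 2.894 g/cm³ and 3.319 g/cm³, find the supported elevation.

Excess crust Δ = 52.4 km − 36.2 km = 16.2 km, split between elevation h and root r with h + r = Δ.
Airy balance ρ_c h = (ρ_m − ρ_c) r gives r = h ρ_c/(ρ_m − ρ_c), so h (1 + ρ_c/(ρ_m − ρ_c)) = Δ, i.e. h = Δ (ρ_m − ρ_c)/ρ_m.
h = 16.2 km × 0.425/3.319 = 2.07 km.

2.07 km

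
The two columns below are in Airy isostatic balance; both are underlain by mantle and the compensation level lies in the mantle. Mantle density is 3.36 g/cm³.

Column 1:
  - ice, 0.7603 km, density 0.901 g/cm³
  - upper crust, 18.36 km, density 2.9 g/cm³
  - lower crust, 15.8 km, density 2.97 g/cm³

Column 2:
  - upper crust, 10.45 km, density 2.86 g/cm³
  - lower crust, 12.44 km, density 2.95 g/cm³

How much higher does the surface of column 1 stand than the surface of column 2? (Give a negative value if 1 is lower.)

1.83 km

For any compensation level in the mantle, the mantle terms cancel and isostasy reduces to e = (Σt_1 − Σt_2) − (Σ(ρt)_1 − Σ(ρt)_2) / ρ_m.
Σt_1 = 34.9203 km; Σt_2 = 22.89 km; Σ(ρt)_1 = 100.85503; Σ(ρt)_2 = 66.585 (in km·g/cm³).
e = (34.9203 − 22.89) − (100.85503 − 66.585) / 3.36 = 1.83 km.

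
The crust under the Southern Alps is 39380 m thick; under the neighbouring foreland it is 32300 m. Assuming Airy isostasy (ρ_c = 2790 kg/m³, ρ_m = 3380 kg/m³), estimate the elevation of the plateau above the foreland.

1240 m

Excess crust Δ = 39380 m − 32300 m = 7080 m, split between elevation h and root r with h + r = Δ.
Airy balance ρ_c h = (ρ_m − ρ_c) r gives r = h ρ_c/(ρ_m − ρ_c), so h (1 + ρ_c/(ρ_m − ρ_c)) = Δ, i.e. h = Δ (ρ_m − ρ_c)/ρ_m.
h = 7080 m × 590/3380 = 1240 m.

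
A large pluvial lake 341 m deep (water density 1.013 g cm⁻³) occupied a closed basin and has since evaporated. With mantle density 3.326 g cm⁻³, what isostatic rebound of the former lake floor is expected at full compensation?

u = d ρ_w/ρ_m = 341 m × 1.013/3.326 = 104 m.

104 m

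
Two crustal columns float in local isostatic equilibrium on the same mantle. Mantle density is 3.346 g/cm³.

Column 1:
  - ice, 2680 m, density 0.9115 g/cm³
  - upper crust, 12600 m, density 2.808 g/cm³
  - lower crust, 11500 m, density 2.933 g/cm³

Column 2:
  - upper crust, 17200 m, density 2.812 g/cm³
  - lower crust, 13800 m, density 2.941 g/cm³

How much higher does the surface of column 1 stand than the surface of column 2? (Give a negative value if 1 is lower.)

980 m

For any compensation level in the mantle, the mantle terms cancel and isostasy reduces to e = (Σt_1 − Σt_2) − (Σ(ρt)_1 − Σ(ρt)_2) / ρ_m.
Σt_1 = 26780 m; Σt_2 = 31000 m; Σ(ρt)_1 = 71553.12; Σ(ρt)_2 = 88952.2 (in m·g/cm³).
e = (26780 − 31000) − (71553.12 − 88952.2) / 3.346 = 980 m.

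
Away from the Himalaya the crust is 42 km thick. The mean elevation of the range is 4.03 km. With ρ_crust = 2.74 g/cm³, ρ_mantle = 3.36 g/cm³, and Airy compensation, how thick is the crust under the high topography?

Root depth r = h ρ_c / (ρ_m − ρ_c) = 4.03 km × 2.74 / 0.62 = 17.81 km.
Total thickness = T + h + r = 42 km + 4.03 km + 17.81 km = 63.8 km.

63.8 km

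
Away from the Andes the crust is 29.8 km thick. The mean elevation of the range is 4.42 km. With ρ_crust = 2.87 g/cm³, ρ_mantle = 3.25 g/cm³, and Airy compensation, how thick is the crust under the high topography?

Root depth r = h ρ_c / (ρ_m − ρ_c) = 4.42 km × 2.87 / 0.38 = 33.38 km.
Total thickness = T + h + r = 29.8 km + 4.42 km + 33.38 km = 67.6 km.

67.6 km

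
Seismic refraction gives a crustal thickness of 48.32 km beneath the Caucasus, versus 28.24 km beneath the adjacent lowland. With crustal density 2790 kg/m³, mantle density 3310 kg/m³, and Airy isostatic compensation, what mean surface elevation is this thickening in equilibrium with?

3.15 km

Excess crust Δ = 48.32 km − 28.24 km = 20.08 km, split between elevation h and root r with h + r = Δ.
Airy balance ρ_c h = (ρ_m − ρ_c) r gives r = h ρ_c/(ρ_m − ρ_c), so h (1 + ρ_c/(ρ_m − ρ_c)) = Δ, i.e. h = Δ (ρ_m − ρ_c)/ρ_m.
h = 20.08 km × 520/3310 = 3.15 km.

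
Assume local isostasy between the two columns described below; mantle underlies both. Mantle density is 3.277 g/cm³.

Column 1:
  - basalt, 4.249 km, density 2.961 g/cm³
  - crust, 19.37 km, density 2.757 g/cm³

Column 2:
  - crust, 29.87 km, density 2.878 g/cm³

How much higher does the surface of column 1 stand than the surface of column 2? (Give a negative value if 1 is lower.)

For any compensation level in the mantle, the mantle terms cancel and isostasy reduces to e = (Σt_1 − Σt_2) − (Σ(ρt)_1 − Σ(ρt)_2) / ρ_m.
Σt_1 = 23.619 km; Σt_2 = 29.87 km; Σ(ρt)_1 = 65.984379; Σ(ρt)_2 = 85.96586 (in km·g/cm³).
e = (23.619 − 29.87) − (65.984379 − 85.96586) / 3.277 = −0.154 km.

−0.154 km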